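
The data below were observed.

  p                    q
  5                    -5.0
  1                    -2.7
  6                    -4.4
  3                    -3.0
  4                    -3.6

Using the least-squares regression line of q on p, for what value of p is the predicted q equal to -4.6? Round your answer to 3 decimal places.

5.776

n = 5, Σx = 19, Σy = -18.7, Σxy = -77.5, Σx² = 87
Sxx = Σx² − (Σx)²/n = 87 − 72.2 = 14.8
Sxy = Σxy − (Σx)(Σy)/n = -77.5 − (-71.06) = -6.44
b = Sxy/Sxx = -6.44/14.8 = -0.435135
a = ȳ − b·x̄ = -3.74 − (-0.435135)·3.8 = -2.086486
Set a + b·x = -4.6: x = (-4.6 − (-2.086486)) / (-0.435135) = 5.776398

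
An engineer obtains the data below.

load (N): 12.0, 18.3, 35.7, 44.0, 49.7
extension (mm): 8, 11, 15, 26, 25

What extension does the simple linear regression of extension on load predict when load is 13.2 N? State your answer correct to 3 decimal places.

n = 5, Σx = 159.7, Σy = 85, Σxy = 3219.3, Σx² = 6159.47
Sxx = Σx² − (Σx)²/n = 6159.47 − 5100.818 = 1058.652
Sxy = Σxy − (Σx)(Σy)/n = 3219.3 − 2714.9 = 504.4
b = Sxy/Sxx = 504.4/1058.652 = 0.476455
a = ȳ − b·x̄ = 17 − 0.476455·31.94 = 1.782028
ŷ(13.2) = a + b·13.2 = 1.782028 + 0.476455·13.2 = 8.071234

8.071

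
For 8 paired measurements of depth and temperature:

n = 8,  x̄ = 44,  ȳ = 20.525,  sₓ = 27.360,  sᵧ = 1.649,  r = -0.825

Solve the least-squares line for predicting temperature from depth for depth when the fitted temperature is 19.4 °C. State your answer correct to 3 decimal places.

b = r · sᵧ/sₓ = -0.825 · 1.649/27.36 = -0.049723
a = ȳ − b·x̄ = 20.525 − (-0.049723)·44 = 22.712818
Set a + b·x = 19.4: x = (19.4 − 22.712818) / (-0.049723) = 66.625283

66.625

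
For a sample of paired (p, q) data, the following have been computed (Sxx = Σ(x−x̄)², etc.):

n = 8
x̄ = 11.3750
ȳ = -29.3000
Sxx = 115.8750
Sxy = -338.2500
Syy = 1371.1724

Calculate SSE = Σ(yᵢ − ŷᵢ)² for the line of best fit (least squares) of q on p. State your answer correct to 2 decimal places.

b = Sxy/Sxx = -338.25/115.875 = -2.919094
SSE = Syy − b·Sxy = 1371.1724 − (-2.919094)·(-338.25) = 383.788905

383.79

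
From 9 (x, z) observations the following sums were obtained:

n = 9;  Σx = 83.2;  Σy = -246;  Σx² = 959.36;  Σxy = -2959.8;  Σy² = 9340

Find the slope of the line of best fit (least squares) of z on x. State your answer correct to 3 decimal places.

Sxx = Σx² − (Σx)²/n = 959.36 − 769.137778 = 190.222222
Sxy = Σxy − (Σx)(Σy)/n = -2959.8 − (-2274.133333) = -685.666667
b = Sxy/Sxx = -685.666667/190.222222 = -3.604556

-3.605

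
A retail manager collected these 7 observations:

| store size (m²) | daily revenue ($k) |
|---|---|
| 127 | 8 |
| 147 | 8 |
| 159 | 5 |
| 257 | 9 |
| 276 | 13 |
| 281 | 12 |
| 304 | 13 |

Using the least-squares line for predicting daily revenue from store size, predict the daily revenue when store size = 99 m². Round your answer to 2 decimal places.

n = 7, Σx = 1551, Σy = 68, Σxy = 16212, Σx² = 376621
Sxx = Σx² − (Σx)²/n = 376621 − 343657.285714 = 32963.714286
Sxy = Σxy − (Σx)(Σy)/n = 16212 − 15066.857143 = 1145.142857
b = Sxy/Sxx = 1145.142857/32963.714286 = 0.034739
a = ȳ − b·x̄ = 9.714286 − 0.034739·221.571429 = 2.017006
ŷ(99) = a + b·99 = 2.017006 + 0.034739·99 = 5.456216

5.46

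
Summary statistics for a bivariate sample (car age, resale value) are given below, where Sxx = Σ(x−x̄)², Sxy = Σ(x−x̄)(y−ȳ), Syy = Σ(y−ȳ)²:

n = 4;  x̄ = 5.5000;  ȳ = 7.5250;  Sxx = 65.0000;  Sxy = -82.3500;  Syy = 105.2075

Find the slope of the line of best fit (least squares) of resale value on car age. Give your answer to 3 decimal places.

-1.267

b = Sxy/Sxx = -82.35/65 = -1.266923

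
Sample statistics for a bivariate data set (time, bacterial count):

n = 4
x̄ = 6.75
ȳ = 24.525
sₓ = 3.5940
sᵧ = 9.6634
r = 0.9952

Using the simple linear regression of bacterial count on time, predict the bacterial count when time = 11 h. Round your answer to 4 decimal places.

35.8974

b = r · sᵧ/sₓ = 0.9952 · 9.6634/3.594 = 2.675853
a = ȳ − b·x̄ = 24.525 − 2.675853·6.75 = 6.462992
ŷ(11) = a + b·11 = 6.462992 + 2.675853·11 = 35.897375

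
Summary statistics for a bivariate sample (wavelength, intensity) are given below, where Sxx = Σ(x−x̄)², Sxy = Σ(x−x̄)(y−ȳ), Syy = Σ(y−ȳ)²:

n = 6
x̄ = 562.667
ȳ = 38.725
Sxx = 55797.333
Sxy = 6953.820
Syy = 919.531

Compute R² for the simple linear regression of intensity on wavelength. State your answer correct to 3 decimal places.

R² = Sxy²/(Sxx·Syy) = (6953.82)²/(55797.333·919.531) = 0.942469

0.942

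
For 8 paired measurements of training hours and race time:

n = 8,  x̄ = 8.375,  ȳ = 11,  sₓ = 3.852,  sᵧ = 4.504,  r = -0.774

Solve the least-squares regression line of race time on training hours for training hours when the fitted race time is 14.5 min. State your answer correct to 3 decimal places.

4.508

b = r · sᵧ/sₓ = -0.774 · 4.504/3.852 = -0.905009
a = ȳ − b·x̄ = 11 − (-0.905009)·8.375 = 18.579453
Set a + b·x = 14.5: x = (14.5 − 18.579453) / (-0.905009) = 4.507637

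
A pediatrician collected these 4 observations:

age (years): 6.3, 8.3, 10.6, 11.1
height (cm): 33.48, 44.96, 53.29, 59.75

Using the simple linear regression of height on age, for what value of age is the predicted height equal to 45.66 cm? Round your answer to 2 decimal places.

8.64

n = 4, Σx = 36.3, Σy = 191.48, Σxy = 1812.191, Σx² = 344.15
Sxx = Σx² − (Σx)²/n = 344.15 − 329.4225 = 14.7275
Sxy = Σxy − (Σx)(Σy)/n = 1812.191 − 1737.681 = 74.51
b = Sxy/Sxx = 74.51/14.7275 = 5.059243
a = ȳ − b·x̄ = 47.87 − 5.059243·9.075 = 1.957371
Set a + b·x = 45.66: x = (45.66 − 1.957371) / 5.059243 = 8.638176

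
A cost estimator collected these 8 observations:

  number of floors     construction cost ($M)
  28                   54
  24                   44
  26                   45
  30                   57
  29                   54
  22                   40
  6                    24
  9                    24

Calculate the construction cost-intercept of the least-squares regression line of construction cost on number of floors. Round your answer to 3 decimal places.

n = 8, Σx = 174, Σy = 342, Σxy = 8254, Σx² = 4378
Sxx = Σx² − (Σx)²/n = 4378 − 3784.5 = 593.5
Sxy = Σxy − (Σx)(Σy)/n = 8254 − 7438.5 = 815.5
b = Sxy/Sxx = 815.5/593.5 = 1.374052
a = ȳ − b·x̄ = 42.75 − 1.374052·21.75 = 12.864364

12.864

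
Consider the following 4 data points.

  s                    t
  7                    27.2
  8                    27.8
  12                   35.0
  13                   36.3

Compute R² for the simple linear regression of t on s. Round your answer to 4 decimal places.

0.9916

n = 4, Σx = 40, Σy = 126.3, Σxy = 1304.7, Σx² = 426, Σy² = 4055.37
Sxx = Σx² − (Σx)²/n = 426 − 400 = 26
Sxy = Σxy − (Σx)(Σy)/n = 1304.7 − 1263 = 41.7
Syy = Σy² − (Σy)²/n = 4055.37 − 3987.9225 = 67.4475
R² = Sxy²/(Sxx·Syy) = (41.7)²/(26·67.4475) = 0.991592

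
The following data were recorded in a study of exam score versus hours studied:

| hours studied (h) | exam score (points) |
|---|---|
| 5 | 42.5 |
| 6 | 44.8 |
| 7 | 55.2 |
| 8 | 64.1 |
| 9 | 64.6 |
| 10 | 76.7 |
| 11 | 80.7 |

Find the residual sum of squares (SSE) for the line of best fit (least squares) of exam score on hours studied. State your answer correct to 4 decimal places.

35.5129

n = 7, Σx = 56, Σy = 428.6, Σxy = 3616.6, Σx² = 476, Σy² = 27537.68
Sxx = Σx² − (Σx)²/n = 476 − 448 = 28
Sxy = Σxy − (Σx)(Σy)/n = 3616.6 − 3428.8 = 187.8
Syy = Σy² − (Σy)²/n = 27537.68 − 26242.565714 = 1295.114286
b = Sxy/Sxx = 187.8/28 = 6.707143
SSE = Syy − b·Sxy = 1295.114286 − 6.707143·187.8 = 35.512857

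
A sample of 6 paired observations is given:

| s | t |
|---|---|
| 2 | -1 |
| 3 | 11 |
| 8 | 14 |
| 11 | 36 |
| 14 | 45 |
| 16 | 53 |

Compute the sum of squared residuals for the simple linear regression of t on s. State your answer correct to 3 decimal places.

128.644

n = 6, Σx = 54, Σy = 158, Σxy = 2017, Σx² = 650, Σy² = 6448
Sxx = Σx² − (Σx)²/n = 650 − 486 = 164
Sxy = Σxy − (Σx)(Σy)/n = 2017 − 1422 = 595
Syy = Σy² − (Σy)²/n = 6448 − 4160.666667 = 2287.333333
b = Sxy/Sxx = 595/164 = 3.628049
SSE = Syy − b·Sxy = 2287.333333 − 3.628049·595 = 128.644309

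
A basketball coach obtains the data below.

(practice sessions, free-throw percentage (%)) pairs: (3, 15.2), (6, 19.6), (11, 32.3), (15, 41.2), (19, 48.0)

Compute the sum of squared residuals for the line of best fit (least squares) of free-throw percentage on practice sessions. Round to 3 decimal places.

n = 5, Σx = 54, Σy = 156.3, Σxy = 2048.5, Σx² = 752, Σy² = 5659.93
Sxx = Σx² − (Σx)²/n = 752 − 583.2 = 168.8
Sxy = Σxy − (Σx)(Σy)/n = 2048.5 − 1688.04 = 360.46
Syy = Σy² − (Σy)²/n = 5659.93 − 4885.938 = 773.992
b = Sxy/Sxx = 360.46/168.8 = 2.135427
SSE = Syy − b·Sxy = 773.992 − 2.135427·360.46 = 4.256149

4.256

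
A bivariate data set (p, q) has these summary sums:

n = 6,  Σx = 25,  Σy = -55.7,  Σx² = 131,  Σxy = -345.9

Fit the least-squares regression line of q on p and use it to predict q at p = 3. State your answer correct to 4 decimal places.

Sxx = Σx² − (Σx)²/n = 131 − 104.166667 = 26.833333
Sxy = Σxy − (Σx)(Σy)/n = -345.9 − (-232.083333) = -113.816667
b = Sxy/Sxx = -113.816667/26.833333 = -4.241615
a = ȳ − b·x̄ = -9.283333 − (-4.241615)·4.166667 = 8.390062
ŷ(3) = a + b·3 = 8.390062 + (-4.241615)·3 = -4.334783

-4.3348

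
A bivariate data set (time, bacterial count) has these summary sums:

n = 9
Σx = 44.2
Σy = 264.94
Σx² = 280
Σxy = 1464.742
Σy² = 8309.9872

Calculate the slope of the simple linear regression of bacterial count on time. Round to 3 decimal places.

Sxx = Σx² − (Σx)²/n = 280 − 217.071111 = 62.928889
Sxy = Σxy − (Σx)(Σy)/n = 1464.742 − 1301.149778 = 163.592222
b = Sxy/Sxx = 163.592222/62.928889 = 2.599636

2.600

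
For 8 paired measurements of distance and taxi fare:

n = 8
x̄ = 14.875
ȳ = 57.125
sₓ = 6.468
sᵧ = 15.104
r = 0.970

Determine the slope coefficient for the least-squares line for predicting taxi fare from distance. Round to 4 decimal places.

2.2651

b = r · sᵧ/sₓ = 0.97 · 15.104/6.468 = 2.265133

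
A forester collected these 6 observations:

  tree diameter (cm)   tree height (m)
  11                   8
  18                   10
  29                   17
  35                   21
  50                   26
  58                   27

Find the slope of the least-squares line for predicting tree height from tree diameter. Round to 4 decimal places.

n = 6, Σx = 201, Σy = 109, Σxy = 4362, Σx² = 8375
Sxx = Σx² − (Σx)²/n = 8375 − 6733.5 = 1641.5
Sxy = Σxy − (Σx)(Σy)/n = 4362 − 3651.5 = 710.5
b = Sxy/Sxx = 710.5/1641.5 = 0.432836

0.4328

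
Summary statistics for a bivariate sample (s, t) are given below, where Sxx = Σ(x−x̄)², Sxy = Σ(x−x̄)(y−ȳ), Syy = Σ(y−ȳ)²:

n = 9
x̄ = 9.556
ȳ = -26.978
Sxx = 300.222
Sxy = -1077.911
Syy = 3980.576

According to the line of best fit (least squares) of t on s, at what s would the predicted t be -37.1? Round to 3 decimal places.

b = Sxy/Sxx = -1077.911/300.222 = -3.590380
a = ȳ − b·x̄ = -26.978 − (-3.590380)·9.556 = 7.331669
Set a + b·x = -37.1: x = (-37.1 − 7.331669) / (-3.590380) = 12.375200

12.375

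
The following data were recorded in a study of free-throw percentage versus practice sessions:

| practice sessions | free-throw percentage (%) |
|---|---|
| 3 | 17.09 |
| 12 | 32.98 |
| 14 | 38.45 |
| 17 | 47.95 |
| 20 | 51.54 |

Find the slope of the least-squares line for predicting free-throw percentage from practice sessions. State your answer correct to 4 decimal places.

2.0956

n = 5, Σx = 66, Σy = 188.01, Σxy = 2831.28, Σx² = 1038
Sxx = Σx² − (Σx)²/n = 1038 − 871.2 = 166.8
Sxy = Σxy − (Σx)(Σy)/n = 2831.28 − 2481.732 = 349.548
b = Sxy/Sxx = 349.548/166.8 = 2.095612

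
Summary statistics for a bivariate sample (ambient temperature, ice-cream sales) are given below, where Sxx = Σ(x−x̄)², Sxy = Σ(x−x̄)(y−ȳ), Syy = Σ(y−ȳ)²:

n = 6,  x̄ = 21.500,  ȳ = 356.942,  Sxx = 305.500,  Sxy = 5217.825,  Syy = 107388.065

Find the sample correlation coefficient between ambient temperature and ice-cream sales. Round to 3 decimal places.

r = Sxy/√(Sxx·Syy) = 5217.825/√(32807053.8575) = 5217.825/5727.744221 = 0.910974

0.911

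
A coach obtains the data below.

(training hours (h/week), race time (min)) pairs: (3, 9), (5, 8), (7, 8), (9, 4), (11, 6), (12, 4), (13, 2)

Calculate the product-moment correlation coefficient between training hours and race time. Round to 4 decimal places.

-0.8965

n = 7, Σx = 60, Σy = 41, Σxy = 299, Σx² = 598, Σy² = 281
Sxx = Σx² − (Σx)²/n = 598 − 514.285714 = 83.714286
Sxy = Σxy − (Σx)(Σy)/n = 299 − 351.428571 = -52.428571
Syy = Σy² − (Σy)²/n = 281 − 240.142857 = 40.857143
r = Sxy/√(Sxx·Syy) = -52.428571/√(3420.326531) = -52.428571/58.483558 = -0.896467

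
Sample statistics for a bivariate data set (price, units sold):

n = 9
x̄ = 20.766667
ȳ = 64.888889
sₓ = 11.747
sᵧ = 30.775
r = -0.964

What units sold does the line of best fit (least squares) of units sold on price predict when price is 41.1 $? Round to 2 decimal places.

b = r · sᵧ/sₓ = -0.964 · 30.775/11.747 = -2.525504
a = ȳ − b·x̄ = 64.888889 − (-2.525504)·20.766667 = 117.335198
ŷ(41.1) = a + b·41.1 = 117.335198 + (-2.525504)·41.1 = 13.536967

13.54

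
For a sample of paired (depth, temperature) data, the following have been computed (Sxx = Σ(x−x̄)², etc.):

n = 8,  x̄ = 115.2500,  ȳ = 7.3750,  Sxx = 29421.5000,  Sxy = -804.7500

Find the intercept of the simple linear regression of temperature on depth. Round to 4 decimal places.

b = Sxy/Sxx = -804.75/29421.5 = -0.027352
a = ȳ − b·x̄ = 7.375 − (-0.027352)·115.25 = 10.527369

10.5274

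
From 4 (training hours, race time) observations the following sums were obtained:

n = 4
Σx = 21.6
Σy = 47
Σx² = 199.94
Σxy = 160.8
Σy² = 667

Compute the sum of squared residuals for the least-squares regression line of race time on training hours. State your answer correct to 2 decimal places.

10.92

Sxx = Σx² − (Σx)²/n = 199.94 − 116.64 = 83.3
Sxy = Σxy − (Σx)(Σy)/n = 160.8 − 253.8 = -93
Syy = Σy² − (Σy)²/n = 667 − 552.25 = 114.75
b = Sxy/Sxx = -93/83.3 = -1.116447
SSE = Syy − b·Sxy = 114.75 − (-1.116447)·(-93) = 10.920468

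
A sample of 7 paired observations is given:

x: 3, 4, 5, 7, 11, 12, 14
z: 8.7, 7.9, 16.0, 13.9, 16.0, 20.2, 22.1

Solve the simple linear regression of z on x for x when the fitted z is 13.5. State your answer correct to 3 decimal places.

6.675

n = 7, Σx = 56, Σy = 104.8, Σxy = 962.8, Σx² = 560
Sxx = Σx² − (Σx)²/n = 560 − 448 = 112
Sxy = Σxy − (Σx)(Σy)/n = 962.8 − 838.4 = 124.4
b = Sxy/Sxx = 124.4/112 = 1.110714
a = ȳ − b·x̄ = 14.971429 − 1.110714·8 = 6.085714
Set a + b·x = 13.5: x = (13.5 − 6.085714) / 1.110714 = 6.675241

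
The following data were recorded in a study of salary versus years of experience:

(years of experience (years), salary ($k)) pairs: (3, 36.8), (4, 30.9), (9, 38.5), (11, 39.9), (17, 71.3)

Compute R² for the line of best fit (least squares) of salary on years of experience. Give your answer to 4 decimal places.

n = 5, Σx = 44, Σy = 217.4, Σxy = 2231.5, Σx² = 516, Σy² = 10467
Sxx = Σx² − (Σx)²/n = 516 − 387.2 = 128.8
Sxy = Σxy − (Σx)(Σy)/n = 2231.5 − 1913.12 = 318.38
Syy = Σy² − (Σy)²/n = 10467 − 9452.552 = 1014.448
R² = Sxy²/(Sxx·Syy) = (318.38)²/(128.8·1014.448) = 0.775793

0.7758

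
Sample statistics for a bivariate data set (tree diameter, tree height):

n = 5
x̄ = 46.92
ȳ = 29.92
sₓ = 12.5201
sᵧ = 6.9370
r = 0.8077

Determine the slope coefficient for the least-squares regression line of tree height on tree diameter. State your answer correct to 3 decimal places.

b = r · sᵧ/sₓ = 0.8077 · 6.937/12.5201 = 0.447522

0.448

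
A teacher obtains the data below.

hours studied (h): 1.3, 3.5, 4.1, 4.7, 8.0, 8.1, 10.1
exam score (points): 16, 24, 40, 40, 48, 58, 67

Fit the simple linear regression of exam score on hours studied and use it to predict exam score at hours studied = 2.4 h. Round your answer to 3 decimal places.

23.703

n = 7, Σx = 39.8, Σy = 293, Σxy = 1987.3, Σx² = 284.46
Sxx = Σx² − (Σx)²/n = 284.46 − 226.291429 = 58.168571
Sxy = Σxy − (Σx)(Σy)/n = 1987.3 − 1665.914286 = 321.385714
b = Sxy/Sxx = 321.385714/58.168571 = 5.525075
a = ȳ − b·x̄ = 41.857143 − 5.525075·5.685714 = 10.443146
ŷ(2.4) = a + b·2.4 = 10.443146 + 5.525075·2.4 = 23.703325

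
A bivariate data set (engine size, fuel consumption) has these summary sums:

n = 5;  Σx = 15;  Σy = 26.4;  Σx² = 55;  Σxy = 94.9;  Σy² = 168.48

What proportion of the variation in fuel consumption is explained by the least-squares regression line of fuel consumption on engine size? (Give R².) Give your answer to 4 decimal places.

0.8474

Sxx = Σx² − (Σx)²/n = 55 − 45 = 10
Sxy = Σxy − (Σx)(Σy)/n = 94.9 − 79.2 = 15.7
Syy = Σy² − (Σy)²/n = 168.48 − 139.392 = 29.088
R² = Sxy²/(Sxx·Syy) = (15.7)²/(10·29.088) = 0.847394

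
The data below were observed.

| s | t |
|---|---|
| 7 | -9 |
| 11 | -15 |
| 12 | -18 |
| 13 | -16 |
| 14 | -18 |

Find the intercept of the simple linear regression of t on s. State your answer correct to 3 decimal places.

-0.521

n = 5, Σx = 57, Σy = -76, Σxy = -904, Σx² = 679
Sxx = Σx² − (Σx)²/n = 679 − 649.8 = 29.2
Sxy = Σxy − (Σx)(Σy)/n = -904 − (-866.4) = -37.6
b = Sxy/Sxx = -37.6/29.2 = -1.287671
a = ȳ − b·x̄ = -15.2 − (-1.287671)·11.4 = -0.520548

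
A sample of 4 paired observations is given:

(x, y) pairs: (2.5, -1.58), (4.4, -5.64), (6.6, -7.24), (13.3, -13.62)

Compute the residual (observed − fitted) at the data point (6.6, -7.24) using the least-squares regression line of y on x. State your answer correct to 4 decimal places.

-0.3246

n = 4, Σx = 26.8, Σy = -28.08, Σxy = -257.696, Σx² = 246.06
Sxx = Σx² − (Σx)²/n = 246.06 − 179.56 = 66.5
Sxy = Σxy − (Σx)(Σy)/n = -257.696 − (-188.136) = -69.56
b = Sxy/Sxx = -69.56/66.5 = -1.046015
a = ȳ − b·x̄ = -7.02 − (-1.046015)·6.7 = -0.011699
ŷ(6.6) = -0.011699 + (-1.046015)·6.6 = -6.915398
residual = y − ŷ = -7.24 − (-6.915398) = -0.324602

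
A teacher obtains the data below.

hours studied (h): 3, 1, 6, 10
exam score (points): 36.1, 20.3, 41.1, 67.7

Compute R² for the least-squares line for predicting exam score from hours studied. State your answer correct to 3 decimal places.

0.955

n = 4, Σx = 20, Σy = 165.2, Σxy = 1052.2, Σx² = 146, Σy² = 7987.8
Sxx = Σx² − (Σx)²/n = 146 − 100 = 46
Sxy = Σxy − (Σx)(Σy)/n = 1052.2 − 826 = 226.2
Syy = Σy² − (Σy)²/n = 7987.8 − 6822.76 = 1165.04
R² = Sxy²/(Sxx·Syy) = (226.2)²/(46·1165.04) = 0.954743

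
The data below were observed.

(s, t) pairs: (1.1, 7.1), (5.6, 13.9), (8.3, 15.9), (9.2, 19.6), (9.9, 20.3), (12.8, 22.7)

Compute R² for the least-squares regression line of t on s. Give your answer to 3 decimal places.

0.971

n = 6, Σx = 46.9, Σy = 99.5, Σxy = 889.47, Σx² = 447.95, Σy² = 1807.97
Sxx = Σx² − (Σx)²/n = 447.95 − 366.601667 = 81.348333
Sxy = Σxy − (Σx)(Σy)/n = 889.47 − 777.758333 = 111.711667
Syy = Σy² − (Σy)²/n = 1807.97 − 1650.041667 = 157.928333
R² = Sxy²/(Sxx·Syy) = (111.711667)²/(81.348333·157.928333) = 0.971378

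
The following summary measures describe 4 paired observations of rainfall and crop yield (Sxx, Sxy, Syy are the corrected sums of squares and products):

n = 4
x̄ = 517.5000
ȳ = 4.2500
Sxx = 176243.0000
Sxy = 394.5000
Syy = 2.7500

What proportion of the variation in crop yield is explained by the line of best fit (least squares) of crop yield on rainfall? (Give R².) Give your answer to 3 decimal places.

0.321

R² = Sxy²/(Sxx·Syy) = (394.5)²/(176243·2.75) = 0.321107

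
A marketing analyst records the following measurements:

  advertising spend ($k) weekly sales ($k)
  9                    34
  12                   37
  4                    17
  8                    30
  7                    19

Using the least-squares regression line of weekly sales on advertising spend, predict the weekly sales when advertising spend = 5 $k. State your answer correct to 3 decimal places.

n = 5, Σx = 40, Σy = 137, Σxy = 1191, Σx² = 354
Sxx = Σx² − (Σx)²/n = 354 − 320 = 34
Sxy = Σxy − (Σx)(Σy)/n = 1191 − 1096 = 95
b = Sxy/Sxx = 95/34 = 2.794118
a = ȳ − b·x̄ = 27.4 − 2.794118·8 = 5.047059
ŷ(5) = a + b·5 = 5.047059 + 2.794118·5 = 19.017647

19.018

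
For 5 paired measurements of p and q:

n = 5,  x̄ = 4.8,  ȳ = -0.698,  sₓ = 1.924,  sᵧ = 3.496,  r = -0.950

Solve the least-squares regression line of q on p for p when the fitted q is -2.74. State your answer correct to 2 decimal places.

5.98

b = r · sᵧ/sₓ = -0.95 · 3.496/1.924 = -1.726195
a = ȳ − b·x̄ = -0.698 − (-1.726195)·4.8 = 7.587738
Set a + b·x = -2.74: x = (-2.74 − 7.587738) / (-1.726195) = 5.982948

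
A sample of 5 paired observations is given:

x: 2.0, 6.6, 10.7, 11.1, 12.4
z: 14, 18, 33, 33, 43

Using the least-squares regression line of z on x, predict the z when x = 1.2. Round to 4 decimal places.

8.7049

n = 5, Σx = 42.8, Σy = 141, Σxy = 1399.4, Σx² = 439.02
Sxx = Σx² − (Σx)²/n = 439.02 − 366.368 = 72.652
Sxy = Σxy − (Σx)(Σy)/n = 1399.4 − 1206.96 = 192.44
b = Sxy/Sxx = 192.44/72.652 = 2.648791
a = ȳ − b·x̄ = 28.2 − 2.648791·8.56 = 5.526345
ŷ(1.2) = a + b·1.2 = 5.526345 + 2.648791·1.2 = 8.704895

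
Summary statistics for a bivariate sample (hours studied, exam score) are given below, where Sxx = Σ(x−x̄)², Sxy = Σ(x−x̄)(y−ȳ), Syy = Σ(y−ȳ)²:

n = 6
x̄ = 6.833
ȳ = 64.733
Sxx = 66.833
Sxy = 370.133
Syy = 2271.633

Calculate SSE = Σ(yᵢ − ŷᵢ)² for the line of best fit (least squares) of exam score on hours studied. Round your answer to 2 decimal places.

221.77

b = Sxy/Sxx = 370.133/66.833 = 5.538177
SSE = Syy − b·Sxy = 2271.633 − 5.538177·370.133 = 221.770841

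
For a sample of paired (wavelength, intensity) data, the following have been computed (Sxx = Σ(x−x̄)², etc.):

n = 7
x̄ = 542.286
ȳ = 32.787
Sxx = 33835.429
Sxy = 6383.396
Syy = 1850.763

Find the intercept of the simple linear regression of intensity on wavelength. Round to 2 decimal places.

-69.52

b = Sxy/Sxx = 6383.396/33835.429 = 0.188660
a = ȳ − b·x̄ = 32.787 − 0.188660·542.286 = -69.520740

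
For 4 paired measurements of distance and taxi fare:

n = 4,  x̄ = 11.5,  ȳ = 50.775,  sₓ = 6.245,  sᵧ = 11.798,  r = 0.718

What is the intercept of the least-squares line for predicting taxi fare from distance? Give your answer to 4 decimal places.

35.1759

b = r · sᵧ/sₓ = 0.718 · 11.798/6.245 = 1.356439
a = ȳ − b·x̄ = 50.775 − 1.356439·11.5 = 35.175947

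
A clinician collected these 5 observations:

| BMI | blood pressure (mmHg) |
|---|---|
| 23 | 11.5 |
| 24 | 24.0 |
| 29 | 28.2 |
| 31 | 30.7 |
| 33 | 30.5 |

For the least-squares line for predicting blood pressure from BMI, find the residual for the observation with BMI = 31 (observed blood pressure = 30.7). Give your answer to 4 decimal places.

1.0108

n = 5, Σx = 140, Σy = 124.9, Σxy = 3616.5, Σx² = 3996
Sxx = Σx² − (Σx)²/n = 3996 − 3920 = 76
Sxy = Σxy − (Σx)(Σy)/n = 3616.5 − 3497.2 = 119.3
b = Sxy/Sxx = 119.3/76 = 1.569737
a = ȳ − b·x̄ = 24.98 − 1.569737·28 = -18.972632
ŷ(31) = -18.972632 + 1.569737·31 = 29.689211
residual = y − ŷ = 30.7 − 29.689211 = 1.010789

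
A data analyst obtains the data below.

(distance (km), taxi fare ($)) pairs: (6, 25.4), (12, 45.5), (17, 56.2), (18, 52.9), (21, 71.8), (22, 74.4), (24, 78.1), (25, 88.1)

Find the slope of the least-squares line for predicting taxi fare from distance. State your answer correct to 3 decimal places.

n = 8, Σx = 145, Σy = 492.4, Σxy = 9827.5, Σx² = 2919
Sxx = Σx² − (Σx)²/n = 2919 − 2628.125 = 290.875
Sxy = Σxy − (Σx)(Σy)/n = 9827.5 − 8924.75 = 902.75
b = Sxy/Sxx = 902.75/290.875 = 3.103567

3.104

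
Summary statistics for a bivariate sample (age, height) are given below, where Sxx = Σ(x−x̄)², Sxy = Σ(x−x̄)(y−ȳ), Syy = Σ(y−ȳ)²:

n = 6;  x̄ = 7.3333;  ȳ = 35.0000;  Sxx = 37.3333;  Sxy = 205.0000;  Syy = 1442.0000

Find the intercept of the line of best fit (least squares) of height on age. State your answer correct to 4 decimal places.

-5.2677

b = Sxy/Sxx = 205/37.3333 = 5.491076
a = ȳ − b·x̄ = 35 − 5.491076·7.3333 = -5.267710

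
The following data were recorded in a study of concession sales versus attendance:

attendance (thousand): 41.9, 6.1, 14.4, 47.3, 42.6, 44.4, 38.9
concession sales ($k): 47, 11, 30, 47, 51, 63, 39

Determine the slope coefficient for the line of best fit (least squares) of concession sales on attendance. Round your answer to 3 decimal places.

0.924

n = 7, Σx = 235.6, Σy = 288, Σxy = 11178.4, Σx² = 9536.8
Sxx = Σx² − (Σx)²/n = 9536.8 − 7929.622857 = 1607.177143
Sxy = Σxy − (Σx)(Σy)/n = 11178.4 − 9693.257143 = 1485.142857
b = Sxy/Sxx = 1485.142857/1607.177143 = 0.924069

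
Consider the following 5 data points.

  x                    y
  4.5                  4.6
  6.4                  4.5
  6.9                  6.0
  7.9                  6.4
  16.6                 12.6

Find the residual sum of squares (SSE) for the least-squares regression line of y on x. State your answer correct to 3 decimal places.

1.157

n = 5, Σx = 42.3, Σy = 34.1, Σxy = 350.62, Σx² = 446.79, Σy² = 277.13
Sxx = Σx² − (Σx)²/n = 446.79 − 357.858 = 88.932
Sxy = Σxy − (Σx)(Σy)/n = 350.62 − 288.486 = 62.134
Syy = Σy² − (Σy)²/n = 277.13 − 232.562 = 44.568
b = Sxy/Sxx = 62.134/88.932 = 0.698669
SSE = Syy − b·Sxy = 44.568 − 0.698669·62.134 = 1.156922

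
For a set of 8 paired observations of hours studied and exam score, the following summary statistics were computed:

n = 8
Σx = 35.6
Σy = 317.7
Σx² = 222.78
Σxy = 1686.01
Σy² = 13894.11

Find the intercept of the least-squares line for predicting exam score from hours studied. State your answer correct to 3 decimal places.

20.889

Sxx = Σx² − (Σx)²/n = 222.78 − 158.42 = 64.36
Sxy = Σxy − (Σx)(Σy)/n = 1686.01 − 1413.765 = 272.245
b = Sxy/Sxx = 272.245/64.36 = 4.230034
a = ȳ − b·x̄ = 39.7125 − 4.230034·4.45 = 20.888848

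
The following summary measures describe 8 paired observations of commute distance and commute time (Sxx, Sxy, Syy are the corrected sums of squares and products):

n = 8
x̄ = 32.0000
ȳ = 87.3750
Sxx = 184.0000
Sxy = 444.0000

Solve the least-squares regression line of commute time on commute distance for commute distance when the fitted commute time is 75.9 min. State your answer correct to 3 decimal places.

27.245

b = Sxy/Sxx = 444/184 = 2.413043
a = ȳ − b·x̄ = 87.375 − 2.413043·32 = 10.157609
Set a + b·x = 75.9: x = (75.9 − 10.157609) / 2.413043 = 27.244595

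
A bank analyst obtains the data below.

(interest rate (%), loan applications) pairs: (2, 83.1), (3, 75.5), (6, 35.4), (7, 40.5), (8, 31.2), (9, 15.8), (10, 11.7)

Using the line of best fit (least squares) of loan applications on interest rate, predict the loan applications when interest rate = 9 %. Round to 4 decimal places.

18.5500

n = 7, Σx = 45, Σy = 293.2, Σxy = 1397.4, Σx² = 343
Sxx = Σx² − (Σx)²/n = 343 − 289.285714 = 53.714286
Sxy = Σxy − (Σx)(Σy)/n = 1397.4 − 1884.857143 = -487.457143
b = Sxy/Sxx = -487.457143/53.714286 = -9.075
a = ȳ − b·x̄ = 41.885714 − (-9.075)·6.428571 = 100.225
ŷ(9) = a + b·9 = 100.225 + (-9.075)·9 = 18.55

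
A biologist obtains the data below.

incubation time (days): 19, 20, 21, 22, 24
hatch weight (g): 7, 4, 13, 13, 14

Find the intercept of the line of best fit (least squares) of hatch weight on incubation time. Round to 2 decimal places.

n = 5, Σx = 106, Σy = 51, Σxy = 1108, Σx² = 2262
Sxx = Σx² − (Σx)²/n = 2262 − 2247.2 = 14.8
Sxy = Σxy − (Σx)(Σy)/n = 1108 − 1081.2 = 26.8
b = Sxy/Sxx = 26.8/14.8 = 1.810811
a = ȳ − b·x̄ = 10.2 − 1.810811·21.2 = -28.189189

-28.19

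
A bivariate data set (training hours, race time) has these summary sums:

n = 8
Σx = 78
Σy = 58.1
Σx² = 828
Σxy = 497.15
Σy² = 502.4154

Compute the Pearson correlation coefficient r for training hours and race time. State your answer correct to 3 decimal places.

-0.941

Sxx = Σx² − (Σx)²/n = 828 − 760.5 = 67.5
Sxy = Σxy − (Σx)(Σy)/n = 497.15 − 566.475 = -69.325
Syy = Σy² − (Σy)²/n = 502.4154 − 421.95125 = 80.46415
r = Sxy/√(Sxx·Syy) = -69.325/√(5431.330125) = -69.325/73.697558 = -0.940669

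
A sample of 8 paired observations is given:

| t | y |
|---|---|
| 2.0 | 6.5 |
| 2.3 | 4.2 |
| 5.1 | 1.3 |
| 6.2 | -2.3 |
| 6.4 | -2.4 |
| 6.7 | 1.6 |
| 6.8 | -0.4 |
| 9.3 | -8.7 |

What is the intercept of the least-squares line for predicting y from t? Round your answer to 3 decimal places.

n = 8, Σx = 44.8, Σy = -0.2, Σxy = -73.24, Σx² = 292.32
Sxx = Σx² − (Σx)²/n = 292.32 − 250.88 = 41.44
Sxy = Σxy − (Σx)(Σy)/n = -73.24 − (-1.12) = -72.12
b = Sxy/Sxx = -72.12/41.44 = -1.740347
a = ȳ − b·x̄ = -0.025 − (-1.740347)·5.6 = 9.720946

9.721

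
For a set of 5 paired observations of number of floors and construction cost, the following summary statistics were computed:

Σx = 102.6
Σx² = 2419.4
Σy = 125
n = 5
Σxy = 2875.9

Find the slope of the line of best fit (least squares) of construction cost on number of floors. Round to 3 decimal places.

Sxx = Σx² − (Σx)²/n = 2419.4 − 2105.352 = 314.048
Sxy = Σxy − (Σx)(Σy)/n = 2875.9 − 2565 = 310.9
b = Sxy/Sxx = 310.9/314.048 = 0.989976

0.990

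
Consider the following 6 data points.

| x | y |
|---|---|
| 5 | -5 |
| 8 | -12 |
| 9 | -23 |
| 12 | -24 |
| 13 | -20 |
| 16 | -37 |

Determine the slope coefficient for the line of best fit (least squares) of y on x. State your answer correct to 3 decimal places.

n = 6, Σx = 63, Σy = -121, Σxy = -1468, Σx² = 739
Sxx = Σx² − (Σx)²/n = 739 − 661.5 = 77.5
Sxy = Σxy − (Σx)(Σy)/n = -1468 − (-1270.5) = -197.5
b = Sxy/Sxx = -197.5/77.5 = -2.548387

-2.548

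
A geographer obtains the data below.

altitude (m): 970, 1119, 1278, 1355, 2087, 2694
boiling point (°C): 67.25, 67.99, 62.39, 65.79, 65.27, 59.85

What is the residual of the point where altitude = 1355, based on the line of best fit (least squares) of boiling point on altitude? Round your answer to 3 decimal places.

n = 6, Σx = 9503, Σy = 388.54, Σxy = 607647.57, Σx² = 17275575
Sxx = Σx² − (Σx)²/n = 17275575 − 15051168.166667 = 2224406.833333
Sxy = Σxy − (Σx)(Σy)/n = 607647.57 − 615382.603333 = -7735.033333
b = Sxy/Sxx = -7735.033333/2224406.833333 = -0.003477
a = ȳ − b·x̄ = 64.756667 − (-0.003477)·1583.833333 = 70.264204
ŷ(1355) = 70.264204 + (-0.003477)·1355 = 65.552399
residual = y − ŷ = 65.79 − 65.552399 = 0.237601

0.238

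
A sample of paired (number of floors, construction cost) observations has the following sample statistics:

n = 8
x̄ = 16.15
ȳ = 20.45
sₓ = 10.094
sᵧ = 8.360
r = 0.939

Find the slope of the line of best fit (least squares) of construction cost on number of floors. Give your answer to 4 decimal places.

b = r · sᵧ/sₓ = 0.939 · 8.36/10.094 = 0.777694

0.7777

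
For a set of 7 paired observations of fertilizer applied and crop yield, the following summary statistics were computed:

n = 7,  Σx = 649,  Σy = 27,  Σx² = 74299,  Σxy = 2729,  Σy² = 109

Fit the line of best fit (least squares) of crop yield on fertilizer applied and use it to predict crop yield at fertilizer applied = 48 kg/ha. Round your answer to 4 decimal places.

Sxx = Σx² − (Σx)²/n = 74299 − 60171.571429 = 14127.428571
Sxy = Σxy − (Σx)(Σy)/n = 2729 − 2503.285714 = 225.714286
b = Sxy/Sxx = 225.714286/14127.428571 = 0.015977
a = ȳ − b·x̄ = 3.857143 − 0.015977·92.714286 = 2.375844
ŷ(48) = a + b·48 = 2.375844 + 0.015977·48 = 3.142742

3.1427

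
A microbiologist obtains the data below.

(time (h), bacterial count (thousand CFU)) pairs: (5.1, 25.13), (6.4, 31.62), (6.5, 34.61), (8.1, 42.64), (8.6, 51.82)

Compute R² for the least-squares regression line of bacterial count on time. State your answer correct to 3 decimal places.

n = 5, Σx = 34.7, Σy = 185.82, Σxy = 1346.532, Σx² = 248.79, Σy² = 7332.6754
Sxx = Σx² − (Σx)²/n = 248.79 − 240.818 = 7.972
Sxy = Σxy − (Σx)(Σy)/n = 1346.532 − 1289.5908 = 56.9412
Syy = Σy² − (Σy)²/n = 7332.6754 − 6905.81448 = 426.86092
R² = Sxy²/(Sxx·Syy) = (56.9412)²/(7.972·426.86092) = 0.952795

0.953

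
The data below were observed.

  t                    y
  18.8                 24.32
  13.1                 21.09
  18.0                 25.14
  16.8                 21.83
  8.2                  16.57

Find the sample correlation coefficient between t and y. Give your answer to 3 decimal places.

n = 5, Σx = 74.9, Σy = 108.95, Σxy = 1688.633, Σx² = 1198.53, Σy² = 2419.3839
Sxx = Σx² − (Σx)²/n = 1198.53 − 1122.002 = 76.528
Sxy = Σxy − (Σx)(Σy)/n = 1688.633 − 1632.071 = 56.562
Syy = Σy² − (Σy)²/n = 2419.3839 − 2374.0205 = 45.3634
r = Sxy/√(Sxx·Syy) = 56.562/√(3471.570275) = 56.562/58.920033 = 0.959979

0.960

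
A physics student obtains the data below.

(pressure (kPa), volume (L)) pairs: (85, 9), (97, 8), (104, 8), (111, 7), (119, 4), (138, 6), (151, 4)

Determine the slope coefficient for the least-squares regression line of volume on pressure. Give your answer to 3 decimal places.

n = 7, Σx = 805, Σy = 46, Σxy = 5058, Σx² = 95777
Sxx = Σx² − (Σx)²/n = 95777 − 92575 = 3202
Sxy = Σxy − (Σx)(Σy)/n = 5058 − 5290 = -232
b = Sxy/Sxx = -232/3202 = -0.072455

-0.072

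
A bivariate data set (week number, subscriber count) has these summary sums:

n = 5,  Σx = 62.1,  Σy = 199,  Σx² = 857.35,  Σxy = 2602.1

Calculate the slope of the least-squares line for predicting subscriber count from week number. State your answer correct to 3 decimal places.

1.516

Sxx = Σx² − (Σx)²/n = 857.35 − 771.282 = 86.068
Sxy = Σxy − (Σx)(Σy)/n = 2602.1 − 2471.58 = 130.52
b = Sxy/Sxx = 130.52/86.068 = 1.516475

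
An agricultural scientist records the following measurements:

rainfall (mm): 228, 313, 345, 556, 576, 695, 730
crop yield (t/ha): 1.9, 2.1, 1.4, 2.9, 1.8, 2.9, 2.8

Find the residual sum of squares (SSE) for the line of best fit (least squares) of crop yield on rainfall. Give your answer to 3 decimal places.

n = 7, Σx = 3443, Σy = 15.8, Σxy = 8282.2, Σx² = 1925815, Σy² = 37.88
Sxx = Σx² − (Σx)²/n = 1925815 − 1693464.142857 = 232350.857143
Sxy = Σxy − (Σx)(Σy)/n = 8282.2 − 7771.342857 = 510.857143
Syy = Σy² − (Σy)²/n = 37.88 − 35.662857 = 2.217143
b = Sxy/Sxx = 510.857143/232350.857143 = 0.002199
SSE = Syy − b·Sxy = 2.217143 − 0.002199·510.857143 = 1.093949

1.094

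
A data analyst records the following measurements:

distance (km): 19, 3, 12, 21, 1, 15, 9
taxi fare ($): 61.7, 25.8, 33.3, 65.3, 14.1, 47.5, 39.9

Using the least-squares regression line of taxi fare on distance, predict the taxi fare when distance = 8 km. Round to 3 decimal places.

n = 7, Σx = 80, Σy = 287.6, Σxy = 4106.3, Σx² = 1262
Sxx = Σx² − (Σx)²/n = 1262 − 914.285714 = 347.714286
Sxy = Σxy − (Σx)(Σy)/n = 4106.3 − 3286.857143 = 819.442857
b = Sxy/Sxx = 819.442857/347.714286 = 2.356656
a = ȳ − b·x̄ = 41.085714 − 2.356656·11.428571 = 14.152506
ŷ(8) = a + b·8 = 14.152506 + 2.356656·8 = 33.005752

33.006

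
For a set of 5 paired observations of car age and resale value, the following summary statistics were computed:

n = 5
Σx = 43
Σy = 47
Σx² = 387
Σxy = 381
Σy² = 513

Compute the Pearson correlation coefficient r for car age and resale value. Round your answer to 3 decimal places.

Sxx = Σx² − (Σx)²/n = 387 − 369.8 = 17.2
Sxy = Σxy − (Σx)(Σy)/n = 381 − 404.2 = -23.2
Syy = Σy² − (Σy)²/n = 513 − 441.8 = 71.2
r = Sxy/√(Sxx·Syy) = -23.2/√(1224.64) = -23.2/34.994857 = -0.662955

-0.663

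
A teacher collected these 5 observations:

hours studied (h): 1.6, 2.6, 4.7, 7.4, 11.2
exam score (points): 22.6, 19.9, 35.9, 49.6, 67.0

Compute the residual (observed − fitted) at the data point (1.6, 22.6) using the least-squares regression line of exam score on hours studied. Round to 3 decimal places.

3.085

n = 5, Σx = 27.5, Σy = 195, Σxy = 1374.07, Σx² = 211.61
Sxx = Σx² − (Σx)²/n = 211.61 − 151.25 = 60.36
Sxy = Σxy − (Σx)(Σy)/n = 1374.07 − 1072.5 = 301.57
b = Sxy/Sxx = 301.57/60.36 = 4.996190
a = ȳ − b·x̄ = 39 − 4.996190·5.5 = 11.520958
ŷ(1.6) = 11.520958 + 4.996190·1.6 = 19.514861
residual = y − ŷ = 22.6 − 19.514861 = 3.085139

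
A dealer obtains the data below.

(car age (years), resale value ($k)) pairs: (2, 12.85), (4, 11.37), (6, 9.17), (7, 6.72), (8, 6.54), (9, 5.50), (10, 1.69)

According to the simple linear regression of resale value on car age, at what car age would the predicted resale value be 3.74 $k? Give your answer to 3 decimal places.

n = 7, Σx = 46, Σy = 53.84, Σxy = 291.96, Σx² = 350
Sxx = Σx² − (Σx)²/n = 350 − 302.285714 = 47.714286
Sxy = Σxy − (Σx)(Σy)/n = 291.96 − 353.805714 = -61.845714
b = Sxy/Sxx = -61.845714/47.714286 = -1.296168
a = ȳ − b·x̄ = 7.691429 − (-1.296168)·6.571429 = 16.209102
Set a + b·x = 3.74: x = (3.74 − 16.209102) / (-1.296168) = 9.619976

9.620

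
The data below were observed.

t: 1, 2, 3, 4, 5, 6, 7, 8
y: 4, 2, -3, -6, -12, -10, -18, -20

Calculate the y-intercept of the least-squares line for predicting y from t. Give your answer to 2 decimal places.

n = 8, Σx = 36, Σy = -63, Σxy = -431, Σx² = 204
Sxx = Σx² − (Σx)²/n = 204 − 162 = 42
Sxy = Σxy − (Σx)(Σy)/n = -431 − (-283.5) = -147.5
b = Sxy/Sxx = -147.5/42 = -3.511905
a = ȳ − b·x̄ = -7.875 − (-3.511905)·4.5 = 7.928571

7.93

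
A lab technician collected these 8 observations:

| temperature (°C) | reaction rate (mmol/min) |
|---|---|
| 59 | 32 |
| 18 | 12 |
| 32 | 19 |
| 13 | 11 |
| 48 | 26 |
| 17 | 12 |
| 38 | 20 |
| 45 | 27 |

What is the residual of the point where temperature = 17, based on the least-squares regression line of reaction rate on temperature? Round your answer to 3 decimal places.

n = 8, Σx = 270, Σy = 159, Σxy = 6282, Σx² = 11060
Sxx = Σx² − (Σx)²/n = 11060 − 9112.5 = 1947.5
Sxy = Σxy − (Σx)(Σy)/n = 6282 − 5366.25 = 915.75
b = Sxy/Sxx = 915.75/1947.5 = 0.470218
a = ȳ − b·x̄ = 19.875 − 0.470218·33.75 = 4.005135
ŷ(17) = 4.005135 + 0.470218·17 = 11.998845
residual = y − ŷ = 12 − 11.998845 = 0.001155

0.001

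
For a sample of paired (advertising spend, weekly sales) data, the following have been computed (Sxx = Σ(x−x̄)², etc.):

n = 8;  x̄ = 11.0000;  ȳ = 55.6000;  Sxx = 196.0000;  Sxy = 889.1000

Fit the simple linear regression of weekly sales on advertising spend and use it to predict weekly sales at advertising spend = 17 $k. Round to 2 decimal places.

b = Sxy/Sxx = 889.1/196 = 4.536224
a = ȳ − b·x̄ = 55.6 − 4.536224·11 = 5.701531
ŷ(17) = a + b·17 = 5.701531 + 4.536224·17 = 82.817347

82.82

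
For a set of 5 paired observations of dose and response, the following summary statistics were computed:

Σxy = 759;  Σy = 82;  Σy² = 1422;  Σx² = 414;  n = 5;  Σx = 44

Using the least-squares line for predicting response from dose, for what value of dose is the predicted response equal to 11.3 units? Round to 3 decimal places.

5.145

Sxx = Σx² − (Σx)²/n = 414 − 387.2 = 26.8
Sxy = Σxy − (Σx)(Σy)/n = 759 − 721.6 = 37.4
b = Sxy/Sxx = 37.4/26.8 = 1.395522
a = ȳ − b·x̄ = 16.4 − 1.395522·8.8 = 4.119403
Set a + b·x = 11.3: x = (11.3 − 4.119403) / 1.395522 = 5.145455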